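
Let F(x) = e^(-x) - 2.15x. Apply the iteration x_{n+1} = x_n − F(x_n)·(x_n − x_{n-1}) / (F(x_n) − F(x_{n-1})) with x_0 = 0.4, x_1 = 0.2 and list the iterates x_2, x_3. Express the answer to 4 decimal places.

0.3344, 0.3333

F(0.4) = -0.189680, F(0.2) = 0.388731
x_2 = 0.200000 − 0.388731·(0.200000 − 0.400000) / (0.388731 − (-0.189680)) = 0.200000 − (-0.077746)/(0.578411) = 0.334413
F(0.334413) = -0.003231
x_3 = 0.334413 − (-0.003231)·(0.334413 − 0.200000) / (-0.003231 − 0.388731) = 0.334413 − (-0.000434)/(-0.391962) = 0.333305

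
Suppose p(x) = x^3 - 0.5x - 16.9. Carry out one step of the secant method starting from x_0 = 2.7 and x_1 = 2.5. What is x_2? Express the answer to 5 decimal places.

2.62759

p(2.7) = 1.4330000, p(2.5) = -2.5250000
x_2 = 2.5000000 − (-2.5250000)·(2.5000000 − 2.7000000) / (-2.5250000 − 1.4330000) = 2.5000000 − (0.5050000)/(-3.9580000) = 2.6275897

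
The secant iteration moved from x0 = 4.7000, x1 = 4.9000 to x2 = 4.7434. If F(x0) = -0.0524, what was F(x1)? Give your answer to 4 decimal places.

The secant line through (4.7000, -0.0524) and (4.9000, F(x1)) crosses zero at x2 = 4.7434.
So (4.7000, -0.0524), (4.9000, F(x1)), (4.7434, 0) are collinear:
F(x1) = -0.0524 · (4.9000 − 4.7434) / (4.7000 − 4.7434) = -0.0524 · (0.156600)/(-0.043400) = 0.189075

0.1891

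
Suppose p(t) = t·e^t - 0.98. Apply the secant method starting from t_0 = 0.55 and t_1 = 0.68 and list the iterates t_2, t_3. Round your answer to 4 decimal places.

0.5589, 0.5598

p(0.55) = -0.026711, p(0.68) = 0.362237
t_2 = 0.680000 − 0.362237·(0.680000 − 0.550000) / (0.362237 − (-0.026711)) = 0.680000 − (0.047091)/(0.388948) = 0.558928
p(0.558928) = -0.002549
t_3 = 0.558928 − (-0.002549)·(0.558928 − 0.680000) / (-0.002549 − 0.362237) = 0.558928 − (0.000309)/(-0.364786) = 0.559774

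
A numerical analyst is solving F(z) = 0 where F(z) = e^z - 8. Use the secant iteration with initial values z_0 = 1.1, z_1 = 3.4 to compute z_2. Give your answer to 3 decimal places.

F(1.1) = -4.99583, F(3.4) = 21.96410
z_2 = 3.40000 − 21.96410·(3.40000 − 1.10000) / (21.96410 − (-4.99583)) = 3.40000 − (50.51743)/(26.95993) = 1.52620

1.526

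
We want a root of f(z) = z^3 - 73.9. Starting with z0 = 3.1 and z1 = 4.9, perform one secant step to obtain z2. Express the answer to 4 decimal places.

f(3.1) = -44.109000, f(4.9) = 43.749000
z2 = 4.900000 − 43.749000·(4.900000 − 3.100000) / (43.749000 − (-44.109000)) = 4.900000 − (78.748200)/(87.858000) = 4.003688

4.0037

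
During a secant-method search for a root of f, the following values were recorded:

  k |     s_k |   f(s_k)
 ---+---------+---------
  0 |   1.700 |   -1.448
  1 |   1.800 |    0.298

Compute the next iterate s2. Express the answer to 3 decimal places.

s2 = 1.800 − 0.298·(1.800 − 1.700) / (0.298 − (-1.448))
   = 1.800 − (0.02980)/(1.74600) = 1.78293

1.783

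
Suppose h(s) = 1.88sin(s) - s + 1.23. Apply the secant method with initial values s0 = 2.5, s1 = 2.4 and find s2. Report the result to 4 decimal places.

h(2.5) = -0.144872, h(2.4) = 0.099871
s2 = 2.400000 − 0.099871·(2.400000 − 2.500000) / (0.099871 − (-0.144872)) = 2.400000 − (-0.009987)/(0.244743) = 2.440806

2.4408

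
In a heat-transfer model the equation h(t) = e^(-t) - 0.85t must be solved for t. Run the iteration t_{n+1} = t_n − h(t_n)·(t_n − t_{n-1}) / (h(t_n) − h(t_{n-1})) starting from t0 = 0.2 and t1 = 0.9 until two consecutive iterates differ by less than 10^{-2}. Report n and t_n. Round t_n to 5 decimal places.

h(0.2) = 0.6487308, h(0.9) = -0.3584303
t2 = 0.9000000 − (-0.3584303)·(0.7000000)/(-1.0071611) = 0.6508827;  |Δ| = 0.2491173
h(0.6508827) = -0.0316651
t3 = 0.6508827 − (-0.0316651)·(-0.2491173)/(0.3267652) = 0.6267420;  |Δ| = 0.0241407
h(0.6267420) = 0.0015991
t4 = 0.6267420 − 0.0015991·(-0.0241407)/(0.0332642) = 0.6279025;  |Δ| = 0.0011605
|t4 − t3| = 0.0011605 < 10^{-2}

n = 4, t_n = 0.62790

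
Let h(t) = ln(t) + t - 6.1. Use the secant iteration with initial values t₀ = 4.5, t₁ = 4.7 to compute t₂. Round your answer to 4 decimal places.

4.5788

h(4.5) = -0.095923, h(4.7) = 0.147563
t₂ = 4.700000 − 0.147563·(4.700000 − 4.500000) / (0.147563 − (-0.095923)) = 4.700000 − (0.029513)/(0.243485) = 4.578791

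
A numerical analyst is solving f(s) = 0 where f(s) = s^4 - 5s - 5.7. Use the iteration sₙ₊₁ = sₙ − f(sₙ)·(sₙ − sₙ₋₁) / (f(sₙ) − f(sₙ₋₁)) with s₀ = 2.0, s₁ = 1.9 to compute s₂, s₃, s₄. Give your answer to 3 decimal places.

1.988, 1.989, 1.989

f(2.0) = 0.30000, f(1.9) = -2.16790
s₂ = 1.90000 − (-2.16790)·(1.90000 − 2.00000) / (-2.16790 − 0.30000) = 1.90000 − (0.21679)/(-2.46790) = 1.98784
f(1.98784) = -0.02468
s₃ = 1.98784 − (-0.02468)·(1.98784 − 1.90000) / (-0.02468 − (-2.16790)) = 1.98784 − (-0.00217)/(2.14322) = 1.98886
f(1.98886) = 0.00207
s₄ = 1.98886 − 0.00207·(1.98886 − 1.98784) / (0.00207 − (-0.02468)) = 1.98886 − (0.00000)/(0.02675) = 1.98878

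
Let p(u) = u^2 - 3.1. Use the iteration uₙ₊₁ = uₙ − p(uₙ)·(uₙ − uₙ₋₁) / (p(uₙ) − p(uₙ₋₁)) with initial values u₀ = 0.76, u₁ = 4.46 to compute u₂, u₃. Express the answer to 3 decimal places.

p(0.76) = -2.52240, p(4.46) = 16.79160
u₂ = 4.46000 − 16.79160·(4.46000 − 0.76000) / (16.79160 − (-2.52240)) = 4.46000 − (62.12892)/(19.31400) = 1.24322
p(1.24322) = -1.55441
u₃ = 1.24322 − (-1.55441)·(1.24322 − 4.46000) / (-1.55441 − 16.79160) = 1.24322 − (5.00019)/(-18.34601) = 1.51577

1.243, 1.516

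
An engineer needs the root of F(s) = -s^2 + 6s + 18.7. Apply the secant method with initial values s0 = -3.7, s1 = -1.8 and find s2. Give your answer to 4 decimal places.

-2.2052

F(-3.7) = -17.190000, F(-1.8) = 4.660000
s2 = -1.800000 − 4.660000·(-1.800000 − (-3.700000)) / (4.660000 − (-17.190000)) = -1.800000 − (8.854000)/(21.850000) = -2.205217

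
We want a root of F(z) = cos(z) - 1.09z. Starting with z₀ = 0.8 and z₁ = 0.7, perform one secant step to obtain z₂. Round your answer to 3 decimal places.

0.701

F(0.8) = -0.17529, F(0.7) = 0.00184
z₂ = 0.70000 − 0.00184·(0.70000 − 0.80000) / (0.00184 − (-0.17529)) = 0.70000 − (-0.00018)/(0.17714) = 0.70104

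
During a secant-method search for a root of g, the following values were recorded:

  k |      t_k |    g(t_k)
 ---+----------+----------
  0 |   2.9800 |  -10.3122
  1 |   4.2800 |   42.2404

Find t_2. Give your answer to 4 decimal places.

3.2351

t_2 = 4.2800 − 42.2404·(4.2800 − 2.9800) / (42.2404 − (-10.3122))
   = 4.2800 − (54.912520)/(52.552600) = 3.235094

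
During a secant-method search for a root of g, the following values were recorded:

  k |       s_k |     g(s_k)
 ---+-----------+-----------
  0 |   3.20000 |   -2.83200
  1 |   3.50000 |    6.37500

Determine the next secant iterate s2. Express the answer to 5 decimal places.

3.29228

s2 = 3.50000 − 6.37500·(3.50000 − 3.20000) / (6.37500 − (-2.83200))
   = 3.50000 − (1.9125000)/(9.2070000) = 3.2922776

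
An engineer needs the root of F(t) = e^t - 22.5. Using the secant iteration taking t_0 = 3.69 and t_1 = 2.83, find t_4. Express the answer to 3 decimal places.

F(3.69) = 17.54485, F(2.83) = -5.55454
t_2 = 2.83000 − (-5.55454)·(2.83000 − 3.69000) / (-5.55454 − 17.54485) = 2.83000 − (4.77690)/(-23.09939) = 3.03680
F(3.03680) = -1.66159
t_3 = 3.03680 − (-1.66159)·(3.03680 − 2.83000) / (-1.66159 − (-5.55454)) = 3.03680 − (-0.34361)/(3.89295) = 3.12506
F(3.12506) = 0.26134
t_4 = 3.12506 − 0.26134·(3.12506 − 3.03680) / (0.26134 − (-1.66159)) = 3.12506 − (0.02307)/(1.92293) = 3.11307

3.113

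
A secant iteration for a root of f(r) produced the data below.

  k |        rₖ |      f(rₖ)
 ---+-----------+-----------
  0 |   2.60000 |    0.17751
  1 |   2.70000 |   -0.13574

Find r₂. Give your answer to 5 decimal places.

2.65667

r₂ = 2.70000 − (-0.13574)·(2.70000 − 2.60000) / (-0.13574 − 0.17751)
   = 2.70000 − (-0.0135740)/(-0.3132500) = 2.6566672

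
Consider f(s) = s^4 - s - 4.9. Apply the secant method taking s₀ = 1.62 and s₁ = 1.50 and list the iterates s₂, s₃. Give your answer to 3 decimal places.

1.594, 1.597

f(1.62) = 0.36748, f(1.50) = -1.33750
s₂ = 1.50000 − (-1.33750)·(1.50000 − 1.62000) / (-1.33750 − 0.36748) = 1.50000 − (0.16050)/(-1.70498) = 1.59414
f(1.59414) = -0.03608
s₃ = 1.59414 − (-0.03608)·(1.59414 − 1.50000) / (-0.03608 − (-1.33750)) = 1.59414 − (-0.00340)/(1.30142) = 1.59675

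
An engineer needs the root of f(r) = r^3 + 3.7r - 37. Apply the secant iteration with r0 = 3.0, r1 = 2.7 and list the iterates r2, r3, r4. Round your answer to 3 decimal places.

2.961, 2.964, 2.964

f(3.0) = 1.10000, f(2.7) = -7.32700
r2 = 2.70000 − (-7.32700)·(2.70000 − 3.00000) / (-7.32700 − 1.10000) = 2.70000 − (2.19810)/(-8.42700) = 2.96084
f(2.96084) = -0.08847
r3 = 2.96084 − (-0.08847)·(2.96084 − 2.70000) / (-0.08847 − (-7.32700)) = 2.96084 − (-0.02308)/(7.23853) = 2.96403
f(2.96403) = 0.00726
r4 = 2.96403 − 0.00726·(2.96403 − 2.96084) / (0.00726 − (-0.08847)) = 2.96403 − (0.00002)/(0.09573) = 2.96379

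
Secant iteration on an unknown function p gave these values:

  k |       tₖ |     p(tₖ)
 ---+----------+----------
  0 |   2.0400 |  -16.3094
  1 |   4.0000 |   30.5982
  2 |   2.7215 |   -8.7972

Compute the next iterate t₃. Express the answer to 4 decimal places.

t₃ = 2.7215 − (-8.7972)·(2.7215 − 4.0000) / (-8.7972 − 30.5982)
   = 2.7215 − (11.247220)/(-39.395400) = 3.006996

3.0070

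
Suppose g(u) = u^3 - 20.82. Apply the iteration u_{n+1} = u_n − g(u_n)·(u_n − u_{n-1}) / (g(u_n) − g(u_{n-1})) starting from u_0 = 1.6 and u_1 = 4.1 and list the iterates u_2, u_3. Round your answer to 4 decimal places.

g(1.6) = -16.724000, g(4.1) = 48.101000
u_2 = 4.100000 − 48.101000·(4.100000 − 1.600000) / (48.101000 − (-16.724000)) = 4.100000 − (120.252500)/(64.825000) = 2.244967
g(2.244967) = -9.505640
u_3 = 2.244967 − (-9.505640)·(2.244967 − 4.100000) / (-9.505640 − 48.101000) = 2.244967 − (17.633273)/(-57.606640) = 2.551065

2.2450, 2.5511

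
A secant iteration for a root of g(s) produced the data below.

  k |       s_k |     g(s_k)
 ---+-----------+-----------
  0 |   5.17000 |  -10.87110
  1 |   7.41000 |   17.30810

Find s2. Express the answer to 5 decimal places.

6.03416

s2 = 7.41000 − 17.30810·(7.41000 − 5.17000) / (17.30810 − (-10.87110))
   = 7.41000 − (38.7701440)/(28.1792000) = 6.0341574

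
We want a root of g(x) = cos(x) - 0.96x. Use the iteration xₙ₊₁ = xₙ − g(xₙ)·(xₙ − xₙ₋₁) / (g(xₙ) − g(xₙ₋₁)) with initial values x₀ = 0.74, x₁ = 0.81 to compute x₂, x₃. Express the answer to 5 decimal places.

g(0.74) = 0.0280686, g(0.81) = -0.0881016
x₂ = 0.8100000 − (-0.0881016)·(0.8100000 − 0.7400000) / (-0.0881016 − 0.0280686) = 0.8100000 − (-0.0061671)/(-0.1161701) = 0.7569131
g(0.7569131) = 0.0003226
x₃ = 0.7569131 − 0.0003226·(0.7569131 − 0.8100000) / (0.0003226 − (-0.0881016)) = 0.7569131 − (-0.0000171)/(0.0884241) = 0.7571068

0.75691, 0.75711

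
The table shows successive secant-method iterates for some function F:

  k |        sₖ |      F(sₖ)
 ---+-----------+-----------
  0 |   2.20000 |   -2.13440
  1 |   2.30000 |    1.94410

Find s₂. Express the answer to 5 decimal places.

2.25233

s₂ = 2.30000 − 1.94410·(2.30000 − 2.20000) / (1.94410 − (-2.13440))
   = 2.30000 − (0.1944100)/(4.0785000) = 2.2523330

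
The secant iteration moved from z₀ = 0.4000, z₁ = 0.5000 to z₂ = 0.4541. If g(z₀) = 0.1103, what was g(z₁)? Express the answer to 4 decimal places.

-0.0936

The secant line through (0.4000, 0.1103) and (0.5000, g(z₁)) crosses zero at z₂ = 0.4541.
So (0.4000, 0.1103), (0.5000, g(z₁)), (0.4541, 0) are collinear:
g(z₁) = 0.1103 · (0.5000 − 0.4541) / (0.4000 − 0.4541) = 0.1103 · (0.045900)/(-0.054100) = -0.093582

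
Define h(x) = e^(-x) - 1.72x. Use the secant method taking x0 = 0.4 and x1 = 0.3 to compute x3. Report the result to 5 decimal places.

0.39261

h(0.4) = -0.0176800, h(0.3) = 0.2248182
x2 = 0.3000000 − 0.2248182·(0.3000000 − 0.4000000) / (0.2248182 − (-0.0176800)) = 0.3000000 − (-0.0224818)/(0.2424982) = 0.3927092
h(0.3927092) = -0.0002349
x3 = 0.3927092 − (-0.0002349)·(0.3927092 − 0.3000000) / (-0.0002349 − 0.2248182) = 0.3927092 − (-0.0000218)/(-0.2250531) = 0.3926125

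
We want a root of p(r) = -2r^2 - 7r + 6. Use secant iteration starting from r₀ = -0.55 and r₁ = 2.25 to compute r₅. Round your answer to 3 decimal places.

0.712

p(-0.55) = 9.24500, p(2.25) = -19.87500
r₂ = 2.25000 − (-19.87500)·(2.25000 − (-0.55000)) / (-19.87500 − 9.24500) = 2.25000 − (-55.65000)/(-29.12000) = 0.33894
p(0.33894) = 3.39764
r₃ = 0.33894 − 3.39764·(0.33894 − 2.25000) / (3.39764 − (-19.87500)) = 0.33894 − (-6.49309)/(23.27264) = 0.61794
p(0.61794) = 0.91069
r₄ = 0.61794 − 0.91069·(0.61794 − 0.33894) / (0.91069 − 3.39764) = 0.61794 − (0.25408)/(-2.48695) = 0.72011
p(0.72011) = -0.07789
r₅ = 0.72011 − (-0.07789)·(0.72011 − 0.61794) / (-0.07789 − 0.91069) = 0.72011 − (-0.00796)/(-0.98858) = 0.71206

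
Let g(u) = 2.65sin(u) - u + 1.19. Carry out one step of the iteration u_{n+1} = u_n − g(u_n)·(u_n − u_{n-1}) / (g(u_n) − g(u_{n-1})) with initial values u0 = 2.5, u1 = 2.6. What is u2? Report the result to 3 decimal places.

2.586

g(2.5) = 0.27595, g(2.6) = -0.04392
u2 = 2.60000 − (-0.04392)·(2.60000 − 2.50000) / (-0.04392 − 0.27595) = 2.60000 − (-0.00439)/(-0.31987) = 2.58627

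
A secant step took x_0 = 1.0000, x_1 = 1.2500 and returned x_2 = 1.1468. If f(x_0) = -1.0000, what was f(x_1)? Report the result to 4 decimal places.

0.7030

The secant line through (1.0000, -1.0000) and (1.2500, f(x_1)) crosses zero at x_2 = 1.1468.
So (1.0000, -1.0000), (1.2500, f(x_1)), (1.1468, 0) are collinear:
f(x_1) = -1.0000 · (1.2500 − 1.1468) / (1.0000 − 1.1468) = -1.0000 · (0.103200)/(-0.146800) = 0.702997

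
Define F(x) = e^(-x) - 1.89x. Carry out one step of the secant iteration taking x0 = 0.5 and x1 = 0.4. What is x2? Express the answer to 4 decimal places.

0.3661

F(0.5) = -0.338469, F(0.4) = -0.085680
x2 = 0.400000 − (-0.085680)·(0.400000 − 0.500000) / (-0.085680 − (-0.338469)) = 0.400000 − (0.008568)/(0.252789) = 0.366106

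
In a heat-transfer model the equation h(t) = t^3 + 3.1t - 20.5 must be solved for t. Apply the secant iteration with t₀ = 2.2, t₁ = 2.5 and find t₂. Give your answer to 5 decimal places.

2.35399

h(2.2) = -3.0320000, h(2.5) = 2.8750000
t₂ = 2.5000000 − 2.8750000·(2.5000000 − 2.2000000) / (2.8750000 − (-3.0320000)) = 2.5000000 − (0.8625000)/(5.9070000) = 2.3539868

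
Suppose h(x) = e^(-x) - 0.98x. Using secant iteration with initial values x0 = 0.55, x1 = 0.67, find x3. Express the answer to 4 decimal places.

h(0.55) = 0.037950, h(0.67) = -0.144891
x2 = 0.670000 − (-0.144891)·(0.670000 − 0.550000) / (-0.144891 − 0.037950) = 0.670000 − (-0.017387)/(-0.182841) = 0.574907
h(0.574907) = -0.000651
x3 = 0.574907 − (-0.000651)·(0.574907 − 0.670000) / (-0.000651 − (-0.144891)) = 0.574907 − (0.000062)/(0.144240) = 0.574477

0.5745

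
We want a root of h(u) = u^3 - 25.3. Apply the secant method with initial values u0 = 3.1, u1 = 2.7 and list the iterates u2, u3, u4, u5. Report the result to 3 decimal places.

h(3.1) = 4.49100, h(2.7) = -5.61700
u2 = 2.70000 − (-5.61700)·(2.70000 − 3.10000) / (-5.61700 − 4.49100) = 2.70000 − (2.24680)/(-10.10800) = 2.92228
h(2.92228) = -0.34456
u3 = 2.92228 − (-0.34456)·(2.92228 − 2.70000) / (-0.34456 − (-5.61700)) = 2.92228 − (-0.07659)/(5.27244) = 2.93681
h(2.93681) = 0.02944
u4 = 2.93681 − 0.02944·(2.93681 − 2.92228) / (0.02944 − (-0.34456)) = 2.93681 − (0.00043)/(0.37400) = 2.93566
h(2.93566) = -0.00013
u5 = 2.93566 − (-0.00013)·(2.93566 − 2.93681) / (-0.00013 − 0.02944) = 2.93566 − (0.00000)/(-0.02958) = 2.93567

2.922, 2.937, 2.936, 2.936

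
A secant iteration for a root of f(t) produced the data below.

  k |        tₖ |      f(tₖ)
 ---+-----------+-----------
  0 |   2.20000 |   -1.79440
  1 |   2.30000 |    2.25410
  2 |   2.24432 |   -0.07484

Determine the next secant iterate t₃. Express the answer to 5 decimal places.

2.24611

t₃ = 2.24432 − (-0.07484)·(2.24432 − 2.30000) / (-0.07484 − 2.25410)
   = 2.24432 − (0.0041671)/(-2.3289400) = 2.2461093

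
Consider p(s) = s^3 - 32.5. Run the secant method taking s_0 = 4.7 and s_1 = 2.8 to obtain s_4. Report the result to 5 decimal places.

p(4.7) = 71.3230000, p(2.8) = -10.5480000
s_2 = 2.8000000 − (-10.5480000)·(2.8000000 − 4.7000000) / (-10.5480000 − 71.3230000) = 2.8000000 − (20.0412000)/(-81.8710000) = 3.0447900
p(3.0447900) = -4.2725256
s_3 = 3.0447900 − (-4.2725256)·(3.0447900 − 2.8000000) / (-4.2725256 − (-10.5480000)) = 3.0447900 − (-1.0458714)/(6.2754744) = 3.2114501
p(3.2114501) = 0.6210075
s_4 = 3.2114501 − 0.6210075·(3.2114501 − 3.0447900) / (0.6210075 − (-4.2725256)) = 3.2114501 − (0.1034972)/(4.8935331) = 3.1903003

3.19030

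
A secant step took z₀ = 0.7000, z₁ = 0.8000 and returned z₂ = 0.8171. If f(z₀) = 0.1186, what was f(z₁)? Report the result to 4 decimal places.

The secant line through (0.7000, 0.1186) and (0.8000, f(z₁)) crosses zero at z₂ = 0.8171.
So (0.7000, 0.1186), (0.8000, f(z₁)), (0.8171, 0) are collinear:
f(z₁) = 0.1186 · (0.8000 − 0.8171) / (0.7000 − 0.8171) = 0.1186 · (-0.017100)/(-0.117100) = 0.017319

0.0173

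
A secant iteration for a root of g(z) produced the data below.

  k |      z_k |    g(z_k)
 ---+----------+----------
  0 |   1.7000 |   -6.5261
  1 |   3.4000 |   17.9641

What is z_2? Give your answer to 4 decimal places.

z_2 = 3.4000 − 17.9641·(3.4000 − 1.7000) / (17.9641 − (-6.5261))
   = 3.4000 − (30.538970)/(24.490200) = 2.153013

2.1530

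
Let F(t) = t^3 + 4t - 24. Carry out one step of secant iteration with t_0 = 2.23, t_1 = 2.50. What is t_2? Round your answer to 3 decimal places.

F(2.23) = -3.99043, F(2.50) = 1.62500
t_2 = 2.50000 − 1.62500·(2.50000 − 2.23000) / (1.62500 − (-3.99043)) = 2.50000 − (0.43875)/(5.61543) = 2.42187

2.422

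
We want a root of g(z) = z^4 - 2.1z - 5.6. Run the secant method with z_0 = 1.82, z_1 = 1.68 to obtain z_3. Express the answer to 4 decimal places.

g(1.82) = 1.549994, g(1.68) = -1.162058
z_2 = 1.680000 − (-1.162058)·(1.680000 − 1.820000) / (-1.162058 − 1.549994) = 1.680000 − (0.162688)/(-2.712052) = 1.739987
g(1.739987) = -0.087883
z_3 = 1.739987 − (-0.087883)·(1.739987 − 1.680000) / (-0.087883 − (-1.162058)) = 1.739987 − (-0.005272)/(1.074175) = 1.744895

1.7449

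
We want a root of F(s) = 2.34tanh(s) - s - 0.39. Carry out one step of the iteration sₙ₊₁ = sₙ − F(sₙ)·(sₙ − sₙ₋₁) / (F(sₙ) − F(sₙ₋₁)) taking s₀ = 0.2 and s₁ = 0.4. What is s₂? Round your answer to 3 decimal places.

0.313

F(0.2) = -0.12814, F(0.4) = 0.09908
s₂ = 0.40000 − 0.09908·(0.40000 − 0.20000) / (0.09908 − (-0.12814)) = 0.40000 − (0.01982)/(0.22722) = 0.31279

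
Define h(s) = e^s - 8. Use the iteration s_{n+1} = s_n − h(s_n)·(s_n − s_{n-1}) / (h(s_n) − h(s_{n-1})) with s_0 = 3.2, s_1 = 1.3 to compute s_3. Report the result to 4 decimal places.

2.2628

h(3.2) = 16.532530, h(1.3) = -4.330703
s_2 = 1.300000 − (-4.330703)·(1.300000 − 3.200000) / (-4.330703 − 16.532530) = 1.300000 − (8.228336)/(-20.863234) = 1.694394
h(1.694394) = -2.556653
s_3 = 1.694394 − (-2.556653)·(1.694394 − 1.300000) / (-2.556653 − (-4.330703)) = 1.694394 − (-1.008329)/(1.774050) = 2.262771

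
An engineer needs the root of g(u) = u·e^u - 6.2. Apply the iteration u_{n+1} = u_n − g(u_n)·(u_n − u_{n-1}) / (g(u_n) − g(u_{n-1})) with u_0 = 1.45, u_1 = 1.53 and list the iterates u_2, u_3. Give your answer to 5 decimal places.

1.45167, 1.45176

g(1.45) = -0.0184840, g(1.53) = 0.8658105
u_2 = 1.5300000 − 0.8658105·(1.5300000 − 1.4500000) / (0.8658105 − (-0.0184840)) = 1.5300000 − (0.0692648)/(0.8842945) = 1.4516722
g(1.4516722) = -0.0009979
u_3 = 1.4516722 − (-0.0009979)·(1.4516722 − 1.5300000) / (-0.0009979 − 0.8658105) = 1.4516722 − (0.0000782)/(-0.8668084) = 1.4517624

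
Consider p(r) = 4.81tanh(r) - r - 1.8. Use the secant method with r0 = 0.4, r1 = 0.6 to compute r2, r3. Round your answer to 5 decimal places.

p(0.4) = -0.3724455, p(0.6) = 0.1832084
r2 = 0.6000000 − 0.1832084·(0.6000000 − 0.4000000) / (0.1832084 − (-0.3724455)) = 0.6000000 − (0.0366417)/(0.5556539) = 0.5340566
p(0.5340566) = 0.0155124
r3 = 0.5340566 − 0.0155124·(0.5340566 − 0.6000000) / (0.0155124 − 0.1832084) = 0.5340566 − (-0.0010229)/(-0.1676960) = 0.5279567

0.53406, 0.52796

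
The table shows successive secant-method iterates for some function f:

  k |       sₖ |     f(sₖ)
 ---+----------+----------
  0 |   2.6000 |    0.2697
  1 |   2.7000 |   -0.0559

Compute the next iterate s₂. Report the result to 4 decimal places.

s₂ = 2.7000 − (-0.0559)·(2.7000 − 2.6000) / (-0.0559 − 0.2697)
   = 2.7000 − (-0.005590)/(-0.325600) = 2.682832

2.6828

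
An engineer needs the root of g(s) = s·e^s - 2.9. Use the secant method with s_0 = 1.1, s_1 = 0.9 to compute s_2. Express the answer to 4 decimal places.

g(1.1) = 0.404583, g(0.9) = -0.686357
s_2 = 0.900000 − (-0.686357)·(0.900000 − 1.100000) / (-0.686357 − 0.404583) = 0.900000 − (0.137271)/(-1.090940) = 1.025829

1.0258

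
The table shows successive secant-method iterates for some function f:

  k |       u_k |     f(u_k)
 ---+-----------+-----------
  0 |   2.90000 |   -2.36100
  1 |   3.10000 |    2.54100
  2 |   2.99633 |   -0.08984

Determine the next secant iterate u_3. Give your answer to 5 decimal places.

u_3 = 2.99633 − (-0.08984)·(2.99633 − 3.10000) / (-0.08984 − 2.54100)
   = 2.99633 − (0.0093137)/(-2.6308400) = 2.9998702

2.99987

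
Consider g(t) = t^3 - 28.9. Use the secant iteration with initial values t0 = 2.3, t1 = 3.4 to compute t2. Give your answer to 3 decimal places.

g(2.3) = -16.73300, g(3.4) = 10.40400
t2 = 3.40000 − 10.40400·(3.40000 − 2.30000) / (10.40400 − (-16.73300)) = 3.40000 − (11.44440)/(27.13700) = 2.97827

2.978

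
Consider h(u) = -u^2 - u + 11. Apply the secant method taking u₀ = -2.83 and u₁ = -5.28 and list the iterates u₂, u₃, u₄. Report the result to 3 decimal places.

-3.649, -3.817, -3.855

h(-2.83) = 5.82110, h(-5.28) = -11.59840
u₂ = -5.28000 − (-11.59840)·(-5.28000 − (-2.83000)) / (-11.59840 − 5.82110) = -5.28000 − (28.41608)/(-17.41950) = -3.64872
h(-3.64872) = 1.33556
u₃ = -3.64872 − 1.33556·(-3.64872 − (-5.28000)) / (1.33556 − (-11.59840)) = -3.64872 − (2.17867)/(12.93396) = -3.81717
h(-3.81717) = 0.24641
u₄ = -3.81717 − 0.24641·(-3.81717 − (-3.64872)) / (0.24641 − 1.33556) = -3.81717 − (-0.04151)/(-1.08915) = -3.85528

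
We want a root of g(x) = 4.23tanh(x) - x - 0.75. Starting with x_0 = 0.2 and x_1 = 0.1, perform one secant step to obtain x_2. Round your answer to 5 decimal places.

0.23674

g(0.2) = -0.1151024, g(0.1) = -0.4284044
x_2 = 0.1000000 − (-0.4284044)·(0.1000000 − 0.2000000) / (-0.4284044 − (-0.1151024)) = 0.1000000 − (0.0428404)/(-0.3133020) = 0.2367385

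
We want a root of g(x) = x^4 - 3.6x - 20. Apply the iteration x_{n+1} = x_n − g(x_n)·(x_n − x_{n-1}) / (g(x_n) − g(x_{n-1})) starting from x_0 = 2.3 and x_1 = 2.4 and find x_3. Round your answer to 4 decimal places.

2.3065

g(2.3) = -0.295900, g(2.4) = 4.537600
x_2 = 2.400000 − 4.537600·(2.400000 − 2.300000) / (4.537600 − (-0.295900)) = 2.400000 − (0.453760)/(4.833500) = 2.306122
g(2.306122) = -0.018808
x_3 = 2.306122 − (-0.018808)·(2.306122 − 2.400000) / (-0.018808 − 4.537600) = 2.306122 − (0.001766)/(-4.556408) = 2.306509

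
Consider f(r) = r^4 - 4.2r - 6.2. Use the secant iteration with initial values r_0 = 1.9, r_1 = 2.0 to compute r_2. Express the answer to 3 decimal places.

1.945

f(1.9) = -1.14790, f(2.0) = 1.40000
r_2 = 2.00000 − 1.40000·(2.00000 − 1.90000) / (1.40000 − (-1.14790)) = 2.00000 − (0.14000)/(2.54790) = 1.94505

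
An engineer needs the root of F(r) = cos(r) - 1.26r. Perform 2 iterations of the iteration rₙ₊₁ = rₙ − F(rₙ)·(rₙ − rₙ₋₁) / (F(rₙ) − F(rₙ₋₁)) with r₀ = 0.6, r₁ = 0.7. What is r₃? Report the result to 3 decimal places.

0.638

F(0.6) = 0.06934, F(0.7) = -0.11716
r₂ = 0.70000 − (-0.11716)·(0.70000 − 0.60000) / (-0.11716 − 0.06934) = 0.70000 − (-0.01172)/(-0.18649) = 0.63718
F(0.63718) = 0.00093
r₃ = 0.63718 − 0.00093·(0.63718 − 0.70000) / (0.00093 − (-0.11716)) = 0.63718 − (-0.00006)/(0.11809) = 0.63767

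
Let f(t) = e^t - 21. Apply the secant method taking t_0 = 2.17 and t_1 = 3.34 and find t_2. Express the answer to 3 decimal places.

f(2.17) = -12.24172, f(3.34) = 7.21913
t_2 = 3.34000 − 7.21913·(3.34000 − 2.17000) / (7.21913 − (-12.24172)) = 3.34000 − (8.44638)/(19.46084) = 2.90598

2.906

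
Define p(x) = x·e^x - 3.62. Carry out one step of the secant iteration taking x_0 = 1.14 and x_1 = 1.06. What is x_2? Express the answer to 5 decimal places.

p(1.14) = -0.0554841, p(1.06) = -0.5604468
x_2 = 1.0600000 − (-0.5604468)·(1.0600000 − 1.1400000) / (-0.5604468 − (-0.0554841)) = 1.0600000 − (0.0448357)/(-0.5049627) = 1.1487902

1.14879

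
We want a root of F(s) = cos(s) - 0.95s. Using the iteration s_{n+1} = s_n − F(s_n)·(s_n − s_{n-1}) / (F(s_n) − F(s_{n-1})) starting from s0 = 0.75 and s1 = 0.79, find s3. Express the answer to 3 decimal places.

F(0.75) = 0.01919, F(0.79) = -0.04665
s2 = 0.79000 − (-0.04665)·(0.79000 − 0.75000) / (-0.04665 − 0.01919) = 0.79000 − (-0.00187)/(-0.06584) = 0.76166
F(0.76166) = 0.00012
s3 = 0.76166 − 0.00012·(0.76166 − 0.79000) / (0.00012 − (-0.04665)) = 0.76166 − (0.00000)/(0.04677) = 0.76173

0.762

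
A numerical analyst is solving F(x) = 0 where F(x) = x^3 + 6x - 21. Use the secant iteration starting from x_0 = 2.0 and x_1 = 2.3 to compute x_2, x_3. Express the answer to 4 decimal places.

F(2.0) = -1.000000, F(2.3) = 4.967000
x_2 = 2.300000 − 4.967000·(2.300000 − 2.000000) / (4.967000 − (-1.000000)) = 2.300000 − (1.490100)/(5.967000) = 2.050277
F(2.050277) = -0.079729
x_3 = 2.050277 − (-0.079729)·(2.050277 − 2.300000) / (-0.079729 − 4.967000) = 2.050277 − (0.019910)/(-5.046729) = 2.054222

2.0503, 2.0542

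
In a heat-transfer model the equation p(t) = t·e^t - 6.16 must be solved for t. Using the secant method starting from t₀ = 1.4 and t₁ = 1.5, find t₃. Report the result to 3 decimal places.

p(1.4) = -0.48272, p(1.5) = 0.56253
t₂ = 1.50000 − 0.56253·(1.50000 − 1.40000) / (0.56253 − (-0.48272)) = 1.50000 − (0.05625)/(1.04525) = 1.44618
p(1.44618) = -0.01825
t₃ = 1.44618 − (-0.01825)·(1.44618 − 1.50000) / (-0.01825 − 0.56253) = 1.44618 − (0.00098)/(-0.58079) = 1.44787

1.448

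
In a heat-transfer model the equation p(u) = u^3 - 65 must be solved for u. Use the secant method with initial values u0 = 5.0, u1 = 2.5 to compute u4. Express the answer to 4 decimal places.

3.9994

p(5.0) = 60.000000, p(2.5) = -49.375000
u2 = 2.500000 − (-49.375000)·(2.500000 − 5.000000) / (-49.375000 − 60.000000) = 2.500000 − (123.437500)/(-109.375000) = 3.628571
p(3.628571) = -17.224303
u3 = 3.628571 − (-17.224303)·(3.628571 − 2.500000) / (-17.224303 − (-49.375000)) = 3.628571 − (-19.438856)/(32.150697) = 4.233188
p(4.233188) = 10.858244
u4 = 4.233188 − 10.858244·(4.233188 − 3.628571) / (10.858244 − (-17.224303)) = 4.233188 − (6.565079)/(28.082548) = 3.999410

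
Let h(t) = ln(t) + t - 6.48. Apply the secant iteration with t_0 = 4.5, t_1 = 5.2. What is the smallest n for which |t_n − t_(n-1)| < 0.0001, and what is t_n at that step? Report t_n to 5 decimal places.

h(4.5) = -0.4759226, h(5.2) = 0.3686586
t_2 = 5.2000000 − 0.3686586·(0.7000000)/(0.8445812) = 4.8944509;  |Δ| = 0.3055491
h(4.8944509) = 0.0025530
t_3 = 4.8944509 − 0.0025530·(-0.3055491)/(-0.3661056) = 4.8923202;  |Δ| = 0.0021307
h(4.8923202) = -0.0000131
t_4 = 4.8923202 − (-0.0000131)·(-0.0021307)/(-0.0025661) = 4.8923311;  |Δ| = 0.0000109
|t_4 − t_3| = 0.0000109 < 0.0001

n = 4, t_n = 4.89233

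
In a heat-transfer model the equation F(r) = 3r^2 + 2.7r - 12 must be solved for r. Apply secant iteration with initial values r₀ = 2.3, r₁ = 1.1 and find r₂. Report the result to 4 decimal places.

F(2.3) = 10.080000, F(1.1) = -5.400000
r₂ = 1.100000 − (-5.400000)·(1.100000 − 2.300000) / (-5.400000 − 10.080000) = 1.100000 − (6.480000)/(-15.480000) = 1.518605

1.5186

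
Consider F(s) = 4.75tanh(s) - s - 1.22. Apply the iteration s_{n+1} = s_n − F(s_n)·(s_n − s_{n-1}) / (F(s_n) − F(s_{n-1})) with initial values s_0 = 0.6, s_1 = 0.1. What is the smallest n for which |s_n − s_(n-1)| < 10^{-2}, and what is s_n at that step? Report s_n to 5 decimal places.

n = 4, s_n = 0.34136

F(0.6) = 0.7309854, F(0.1) = -0.8465770
s_2 = 0.1000000 − (-0.8465770)·(-0.5000000)/(-1.5775625) = 0.3683181;  |Δ| = 0.2683181
F(0.3683181) = 0.0861504
s_3 = 0.3683181 − 0.0861504·(0.2683181)/(0.9327274) = 0.3435352;  |Δ| = 0.0247829
F(0.3435352) = 0.0069563
s_4 = 0.3435352 − 0.0069563·(-0.0247829)/(-0.0791941) = 0.3413583;  |Δ| = 0.0021769
|s_4 − s_3| = 0.0021769 < 10^{-2}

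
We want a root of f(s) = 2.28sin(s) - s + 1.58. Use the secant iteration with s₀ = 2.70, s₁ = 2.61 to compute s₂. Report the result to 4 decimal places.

f(2.70) = -0.145574, f(2.61) = 0.125748
s₂ = 2.610000 − 0.125748·(2.610000 − 2.700000) / (0.125748 − (-0.145574)) = 2.610000 − (-0.011317)/(0.271321) = 2.651712

2.6517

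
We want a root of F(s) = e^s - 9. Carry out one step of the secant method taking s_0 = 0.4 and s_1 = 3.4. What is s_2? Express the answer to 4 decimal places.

F(0.4) = -7.508175, F(3.4) = 20.964100
s_2 = 3.400000 − 20.964100·(3.400000 − 0.400000) / (20.964100 − (-7.508175)) = 3.400000 − (62.892300)/(28.472275) = 1.191104

1.1911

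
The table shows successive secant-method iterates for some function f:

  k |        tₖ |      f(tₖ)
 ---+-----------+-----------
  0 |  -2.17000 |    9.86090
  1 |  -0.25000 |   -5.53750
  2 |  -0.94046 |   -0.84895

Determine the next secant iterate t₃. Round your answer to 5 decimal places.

t₃ = -0.94046 − (-0.84895)·(-0.94046 − (-0.25000)) / (-0.84895 − (-5.53750))
   = -0.94046 − (0.5861660)/(4.6885500) = -1.0654807

-1.06548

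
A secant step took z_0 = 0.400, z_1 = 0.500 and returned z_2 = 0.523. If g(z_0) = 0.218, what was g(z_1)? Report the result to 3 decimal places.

0.041

The secant line through (0.400, 0.218) and (0.500, g(z_1)) crosses zero at z_2 = 0.523.
So (0.400, 0.218), (0.500, g(z_1)), (0.523, 0) are collinear:
g(z_1) = 0.218 · (0.500 − 0.523) / (0.400 − 0.523) = 0.218 · (-0.02300)/(-0.12300) = 0.04076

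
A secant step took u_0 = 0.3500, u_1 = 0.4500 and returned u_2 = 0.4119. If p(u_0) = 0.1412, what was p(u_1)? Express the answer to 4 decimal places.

-0.0869

The secant line through (0.3500, 0.1412) and (0.4500, p(u_1)) crosses zero at u_2 = 0.4119.
So (0.3500, 0.1412), (0.4500, p(u_1)), (0.4119, 0) are collinear:
p(u_1) = 0.1412 · (0.4500 − 0.4119) / (0.3500 − 0.4119) = 0.1412 · (0.038100)/(-0.061900) = -0.086910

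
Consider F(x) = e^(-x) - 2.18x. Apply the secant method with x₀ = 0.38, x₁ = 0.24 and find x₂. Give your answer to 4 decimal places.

0.3304

F(0.38) = -0.144539, F(0.24) = 0.263428
x₂ = 0.240000 − 0.263428·(0.240000 − 0.380000) / (0.263428 − (-0.144539)) = 0.240000 − (-0.036880)/(0.407966) = 0.330399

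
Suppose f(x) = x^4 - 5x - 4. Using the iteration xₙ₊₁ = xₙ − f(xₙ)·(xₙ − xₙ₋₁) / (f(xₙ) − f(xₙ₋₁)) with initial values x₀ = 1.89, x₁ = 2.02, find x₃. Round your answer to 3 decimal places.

1.920

f(1.89) = -0.69010, f(2.02) = 2.54966
x₂ = 2.02000 − 2.54966·(2.02000 − 1.89000) / (2.54966 − (-0.69010)) = 2.02000 − (0.33146)/(3.23977) = 1.91769
f(1.91769) = -0.06416
x₃ = 1.91769 − (-0.06416)·(1.91769 − 2.02000) / (-0.06416 − 2.54966) = 1.91769 − (0.00656)/(-2.61382) = 1.92020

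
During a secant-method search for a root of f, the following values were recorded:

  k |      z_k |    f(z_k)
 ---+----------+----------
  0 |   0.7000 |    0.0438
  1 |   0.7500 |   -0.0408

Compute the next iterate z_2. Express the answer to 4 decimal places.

0.7259

z_2 = 0.7500 − (-0.0408)·(0.7500 − 0.7000) / (-0.0408 − 0.0438)
   = 0.7500 − (-0.002040)/(-0.084600) = 0.725887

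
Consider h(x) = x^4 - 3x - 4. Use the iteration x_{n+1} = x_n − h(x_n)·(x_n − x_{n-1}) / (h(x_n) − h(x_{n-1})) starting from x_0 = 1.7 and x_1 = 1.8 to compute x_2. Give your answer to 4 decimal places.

h(1.7) = -0.747900, h(1.8) = 1.097600
x_2 = 1.800000 − 1.097600·(1.800000 − 1.700000) / (1.097600 − (-0.747900)) = 1.800000 − (0.109760)/(1.845500) = 1.740526

1.7405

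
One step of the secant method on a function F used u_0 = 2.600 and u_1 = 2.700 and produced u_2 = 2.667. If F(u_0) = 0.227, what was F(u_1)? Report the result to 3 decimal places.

-0.112

The secant line through (2.600, 0.227) and (2.700, F(u_1)) crosses zero at u_2 = 2.667.
So (2.600, 0.227), (2.700, F(u_1)), (2.667, 0) are collinear:
F(u_1) = 0.227 · (2.700 − 2.667) / (2.600 − 2.667) = 0.227 · (0.03300)/(-0.06700) = -0.11181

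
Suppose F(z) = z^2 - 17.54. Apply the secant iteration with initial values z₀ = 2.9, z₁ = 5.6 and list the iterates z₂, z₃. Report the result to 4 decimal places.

3.9741, 4.1565

F(2.9) = -9.130000, F(5.6) = 13.820000
z₂ = 5.600000 − 13.820000·(5.600000 − 2.900000) / (13.820000 − (-9.130000)) = 5.600000 − (37.314000)/(22.950000) = 3.974118
F(3.974118) = -1.746389
z₃ = 3.974118 − (-1.746389)·(3.974118 − 5.600000) / (-1.746389 − 13.820000) = 3.974118 − (2.839423)/(-15.566389) = 4.156525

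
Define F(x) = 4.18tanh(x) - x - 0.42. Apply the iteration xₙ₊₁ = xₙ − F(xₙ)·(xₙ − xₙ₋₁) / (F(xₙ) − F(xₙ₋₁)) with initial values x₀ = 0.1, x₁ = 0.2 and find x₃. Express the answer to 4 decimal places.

F(0.1) = -0.103388, F(0.2) = 0.205029
x₂ = 0.200000 − 0.205029·(0.200000 − 0.100000) / (0.205029 − (-0.103388)) = 0.200000 − (0.020503)/(0.308417) = 0.133522
F(0.133522) = 0.001307
x₃ = 0.133522 − 0.001307·(0.133522 − 0.200000) / (0.001307 − 0.205029) = 0.133522 − (-0.000087)/(-0.203722) = 0.133096

0.1331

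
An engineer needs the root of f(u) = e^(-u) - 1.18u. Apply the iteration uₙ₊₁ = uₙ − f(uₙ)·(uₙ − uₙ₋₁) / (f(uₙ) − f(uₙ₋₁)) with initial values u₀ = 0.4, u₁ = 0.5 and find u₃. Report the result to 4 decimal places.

0.5093

f(0.4) = 0.198320, f(0.5) = 0.016531
u₂ = 0.500000 − 0.016531·(0.500000 − 0.400000) / (0.016531 − 0.198320) = 0.500000 − (0.001653)/(-0.181789) = 0.509093
f(0.509093) = 0.000310
u₃ = 0.509093 − 0.000310·(0.509093 − 0.500000) / (0.000310 − 0.016531) = 0.509093 − (0.000003)/(-0.016220) = 0.509267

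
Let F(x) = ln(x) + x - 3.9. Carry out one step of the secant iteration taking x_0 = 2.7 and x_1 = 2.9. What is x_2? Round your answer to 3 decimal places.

2.852

F(2.7) = -0.20675, F(2.9) = 0.06471
x_2 = 2.90000 − 0.06471·(2.90000 − 2.70000) / (0.06471 − (-0.20675)) = 2.90000 − (0.01294)/(0.27146) = 2.85232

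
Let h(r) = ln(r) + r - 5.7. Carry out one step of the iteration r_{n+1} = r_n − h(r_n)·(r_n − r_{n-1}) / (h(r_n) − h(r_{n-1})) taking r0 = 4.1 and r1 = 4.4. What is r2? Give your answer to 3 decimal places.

4.253

h(4.1) = -0.18901, h(4.4) = 0.18160
r2 = 4.40000 − 0.18160·(4.40000 − 4.10000) / (0.18160 − (-0.18901)) = 4.40000 − (0.05448)/(0.37062) = 4.25300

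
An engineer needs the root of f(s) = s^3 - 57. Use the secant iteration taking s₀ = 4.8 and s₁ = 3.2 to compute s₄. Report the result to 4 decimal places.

3.8473

f(4.8) = 53.592000, f(3.2) = -24.232000
s₂ = 3.200000 − (-24.232000)·(3.200000 − 4.800000) / (-24.232000 − 53.592000) = 3.200000 − (38.771200)/(-77.824000) = 3.698191
f(3.698191) = -6.421268
s₃ = 3.698191 − (-6.421268)·(3.698191 − 3.200000) / (-6.421268 − (-24.232000)) = 3.698191 − (-3.199017)/(17.810732) = 3.877803
f(3.877803) = 1.311883
s₄ = 3.877803 − 1.311883·(3.877803 − 3.698191) / (1.311883 − (-6.421268)) = 3.877803 − (0.235630)/(7.733151) = 3.847332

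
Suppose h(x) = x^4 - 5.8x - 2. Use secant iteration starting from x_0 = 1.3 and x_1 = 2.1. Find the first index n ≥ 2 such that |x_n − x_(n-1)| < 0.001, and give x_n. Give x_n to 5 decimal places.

n = 6, x_n = 1.89944

h(1.3) = -6.6839000, h(2.1) = 5.2681000
x_2 = 2.1000000 − 5.2681000·(0.8000000)/(11.9520000) = 1.7473829;  |Δ| = 0.3526171
h(1.7473829) = -2.8118935
x_3 = 1.7473829 − (-2.8118935)·(-0.3526171)/(-8.0799935) = 1.8700961;  |Δ| = 0.1227132
h(1.8700961) = -0.6157347
x_4 = 1.8700961 − (-0.6157347)·(0.1227132)/(2.1961588) = 1.9045010;  |Δ| = 0.0344050
h(1.9045010) = 0.1099238
x_5 = 1.9045010 − 0.1099238·(0.0344050)/(0.7256585) = 1.8992893;  |Δ| = 0.0052117
h(1.8992893) = -0.0032654
x_6 = 1.8992893 − (-0.0032654)·(-0.0052117)/(-0.1131892) = 1.8994397;  |Δ| = 0.0001504
|x_6 − x_5| = 0.0001504 < 0.001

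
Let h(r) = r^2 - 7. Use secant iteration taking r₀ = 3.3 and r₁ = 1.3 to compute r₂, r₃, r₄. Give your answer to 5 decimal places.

2.45435, 2.71436, 2.64321

h(3.3) = 3.8900000, h(1.3) = -5.3100000
r₂ = 1.3000000 − (-5.3100000)·(1.3000000 − 3.3000000) / (-5.3100000 − 3.8900000) = 1.3000000 − (10.6200000)/(-9.2000000) = 2.4543478
h(2.4543478) = -0.9761767
r₃ = 2.4543478 − (-0.9761767)·(2.4543478 − 1.3000000) / (-0.9761767 − (-5.3100000)) = 2.4543478 − (-1.1268475)/(4.3338233) = 2.7143602
h(2.7143602) = 0.3677511
r₄ = 2.7143602 − 0.3677511·(2.7143602 − 2.4543478) / (0.3677511 − (-0.9761767)) = 2.7143602 − (0.0956198)/(1.3439278) = 2.6432106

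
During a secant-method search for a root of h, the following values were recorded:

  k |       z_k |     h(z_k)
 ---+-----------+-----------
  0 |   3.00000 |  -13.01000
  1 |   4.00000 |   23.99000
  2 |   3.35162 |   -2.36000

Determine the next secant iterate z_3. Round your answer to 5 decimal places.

3.40969

z_3 = 3.35162 − (-2.36000)·(3.35162 − 4.00000) / (-2.36000 − 23.99000)
   = 3.35162 − (1.5301768)/(-26.3500000) = 3.4096912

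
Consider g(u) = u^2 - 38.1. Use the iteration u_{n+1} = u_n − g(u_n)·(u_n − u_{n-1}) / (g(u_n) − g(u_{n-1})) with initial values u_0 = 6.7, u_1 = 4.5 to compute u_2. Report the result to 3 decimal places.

6.094

g(6.7) = 6.79000, g(4.5) = -17.85000
u_2 = 4.50000 − (-17.85000)·(4.50000 − 6.70000) / (-17.85000 − 6.79000) = 4.50000 − (39.27000)/(-24.64000) = 6.09375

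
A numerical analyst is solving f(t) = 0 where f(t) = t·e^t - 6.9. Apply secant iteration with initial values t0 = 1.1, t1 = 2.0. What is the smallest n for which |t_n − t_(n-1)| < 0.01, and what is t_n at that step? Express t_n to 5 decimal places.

f(1.1) = -3.5954174, f(2.0) = 7.8781122
t2 = 2.0000000 − 7.8781122·(0.9000000)/(11.4735296) = 1.3820297;  |Δ| = 0.6179703
f(1.3820297) = -1.3954069
t3 = 1.3820297 − (-1.3954069)·(-0.6179703)/(-9.2735191) = 1.4750170;  |Δ| = 0.0929874
f(1.4750170) = -0.4525381
t4 = 1.4750170 − (-0.4525381)·(0.0929874)/(0.9428689) = 1.5196471;  |Δ| = 0.0446301
f(1.5196471) = 0.0457173
t5 = 1.5196471 − 0.0457173·(0.0446301)/(0.4982554) = 1.5155521;  |Δ| = 0.0040950
|t5 − t4| = 0.0040950 < 0.01

n = 5, t_n = 1.51555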